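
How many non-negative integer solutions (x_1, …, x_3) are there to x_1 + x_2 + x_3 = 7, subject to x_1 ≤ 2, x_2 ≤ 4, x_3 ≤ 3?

By stars and bars, unrestricted non-negative solutions to x_1+…+x_3 = 7 number C(7+2,2) = 36.
Subtract solutions that violate a single cap (substitute x_i' = x_i − (cap_i+1)): x_1 ≥ 3 gives C(6,2) = 15; x_2 ≥ 5 gives C(4,2) = 6; x_3 ≥ 4 gives C(5,2) = 10. Together 31.
Add back pairs where two caps are both exceeded: 0 + 1 + 0 = 1.
By inclusion–exclusion the count is 36 − 31 + 1 = 6.

6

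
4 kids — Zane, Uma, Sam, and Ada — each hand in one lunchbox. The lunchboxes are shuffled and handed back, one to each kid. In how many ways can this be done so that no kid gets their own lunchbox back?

9

This is the derangement count D_4: permutations of 4 items with no fixed point.
By inclusion–exclusion this is Σ_{j=0}^{4} (−1)^j C(4,j)·(4−j)!.
Computing: 24 − 24 + 12 − 4 + 1 = 9.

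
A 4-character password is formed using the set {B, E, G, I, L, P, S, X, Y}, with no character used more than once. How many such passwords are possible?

This is a permutation of 4 out of 9: P(9,4) = 9!/5!.
That product is 9 × 8 × 7 × 6 = 3024.

3024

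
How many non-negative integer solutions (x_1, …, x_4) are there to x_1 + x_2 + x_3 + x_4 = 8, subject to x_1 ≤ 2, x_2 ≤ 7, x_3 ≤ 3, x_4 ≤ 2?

Without the upper bounds there are C(11,3) = 165 ways to split 8 among 4 variables.
Subtract solutions that violate a single cap (substitute x_i' = x_i − (cap_i+1)): x_1 ≥ 3 gives C(8,3) = 56; x_2 ≥ 8 gives C(3,3) = 1; x_3 ≥ 4 gives C(7,3) = 35; x_4 ≥ 3 gives C(8,3) = 56. Together 148.
Add back pairs where two caps are both exceeded: 0 + 4 + 10 + 0 + 0 + 4 = 18.
By inclusion–exclusion the count is 165 − 148 + 18 = 35.

35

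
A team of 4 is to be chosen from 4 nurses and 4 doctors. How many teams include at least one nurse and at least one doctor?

68

Total 4-person selections from all 8: C(8,4) = 70.
Subtract selections that omit an entire group: no nurses → C(4,4) = 1; no doctors → C(4,4) = 1.
Both groups omitted at once is impossible, so 70 − 2 = 68.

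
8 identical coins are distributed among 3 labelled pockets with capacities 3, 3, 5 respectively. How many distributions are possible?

Without the upper bounds there are C(10,2) = 45 ways to split 8 among 3 pockets.
Subtract solutions that violate a single cap (substitute x_i' = x_i − (cap_i+1)): x_1 ≥ 4 gives C(6,2) = 15; x_2 ≥ 4 gives C(6,2) = 15; x_3 ≥ 6 gives C(4,2) = 6. Together 36.
Add back pairs where two caps are both exceeded: 1 + 0 + 0 = 1.
By inclusion–exclusion the count is 45 − 36 + 1 = 10.

10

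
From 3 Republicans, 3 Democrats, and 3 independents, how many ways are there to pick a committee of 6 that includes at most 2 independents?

64

Split by how many independents are chosen (0 through 2).
Sum: C(3,0)·C(6,6) + C(3,1)·C(6,5) + C(3,2)·C(6,4) = 1 + 18 + 45 = 64.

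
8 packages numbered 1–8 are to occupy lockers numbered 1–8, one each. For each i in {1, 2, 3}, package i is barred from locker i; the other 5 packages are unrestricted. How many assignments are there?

Let Aᵢ (for i ∈ {1, 2, 3}) be the placements that put package i in its forbidden locker. Any j of these fix j positions, leaving (8−j)! ways to fill the rest, and there are C(3,j) ways to pick which j.
By inclusion–exclusion, the number of valid placements is Σ_{j=0}^{3} (−1)^j C(3,j)·(8−j)!.
Computing: 40320 − 15120 + 2160 − 120 = 27240.

27240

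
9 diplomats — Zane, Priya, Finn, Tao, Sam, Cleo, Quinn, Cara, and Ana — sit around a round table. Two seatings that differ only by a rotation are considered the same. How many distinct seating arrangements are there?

Fix one person's seat to break rotational symmetry; the remaining 8 people can be arranged in (8)! = 40320 ways.

40320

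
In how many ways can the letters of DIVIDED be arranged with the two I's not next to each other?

300

Total arrangements of DIVIDED: 7!/(3!·2!) = 420.
Arrangements with the I's together: treat II as one letter, giving (6)!/(3!) = 120.
Hence 420 − 120 = 300.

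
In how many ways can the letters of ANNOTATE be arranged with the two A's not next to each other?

3780

There are 8!/(2!·2!·2!) = 5040 arrangements of ANNOTATE in total.
Arrangements with the A's together: treat AA as one letter, giving (7)!/(2!·2!) = 1260.
Hence 5040 − 1260 = 3780.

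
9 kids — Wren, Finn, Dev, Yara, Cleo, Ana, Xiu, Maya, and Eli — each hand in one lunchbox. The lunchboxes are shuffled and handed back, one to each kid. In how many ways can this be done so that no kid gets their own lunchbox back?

Let Aᵢ be the assignments in which kid i gets their own lunchbox. We want the size of the complement of A₁∪…∪A_9.
By inclusion–exclusion this is Σ_{j=0}^{9} (−1)^j C(9,j)·(9−j)!.
Computing: 362880 − 362880 + 181440 − 60480 + 15120 − 3024 + 504 − 72 + 9 − 1 = 133496.

133496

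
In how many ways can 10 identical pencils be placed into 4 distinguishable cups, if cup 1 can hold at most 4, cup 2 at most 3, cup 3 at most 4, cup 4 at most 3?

Without the upper bounds there are C(13,3) = 286 ways to split 10 among 4 cups.
Subtract solutions that violate a single cap (substitute x_i' = x_i − (cap_i+1)): x_1 ≥ 5 gives C(8,3) = 56; x_2 ≥ 4 gives C(9,3) = 84; x_3 ≥ 5 gives C(8,3) = 56; x_4 ≥ 4 gives C(9,3) = 84. Together 280.
Add back pairs where two caps are both exceeded: 4 + 1 + 4 + 4 + 10 + 4 = 27.
By inclusion–exclusion the count is 286 − 280 + 27 = 33.

33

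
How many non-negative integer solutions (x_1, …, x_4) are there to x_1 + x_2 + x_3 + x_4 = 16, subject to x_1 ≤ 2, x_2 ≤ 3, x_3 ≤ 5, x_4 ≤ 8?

10

By stars and bars, unrestricted non-negative solutions to x_1+…+x_4 = 16 number C(16+3,3) = 969.
Subtract solutions that violate a single cap (substitute x_i' = x_i − (cap_i+1)): x_1 ≥ 3 gives C(16,3) = 560; x_2 ≥ 4 gives C(15,3) = 455; x_3 ≥ 6 gives C(13,3) = 286; x_4 ≥ 9 gives C(10,3) = 120. Together 1421.
Add back pairs where two caps are both exceeded: 220 + 120 + 35 + 84 + 20 + 4 = 483.
Subtract triples: 20 + 1 + 0 + 0 = 21.
By inclusion–exclusion the count is 969 − 1421 + 483 − 21 = 10.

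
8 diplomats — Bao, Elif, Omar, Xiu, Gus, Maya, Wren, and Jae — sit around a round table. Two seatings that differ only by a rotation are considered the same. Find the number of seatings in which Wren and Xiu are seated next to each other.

Treat {Wren, Xiu} as one unit (2 internal orders) and seat the resulting 7 units around the table: (6)! circular arrangements.
So 2 × (6)! = 2 × 720 = 1440.

1440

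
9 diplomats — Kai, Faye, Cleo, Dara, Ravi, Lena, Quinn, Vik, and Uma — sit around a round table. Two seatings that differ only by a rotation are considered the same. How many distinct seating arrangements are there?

Fix one person's seat to break rotational symmetry; the remaining 8 people can be arranged in (8)! = 40320 ways.

40320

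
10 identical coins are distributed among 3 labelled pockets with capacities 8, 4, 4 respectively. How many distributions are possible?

22

Without the upper bounds there are C(12,2) = 66 ways to split 10 among 3 pockets.
Subtract solutions that violate a single cap (substitute x_i' = x_i − (cap_i+1)): x_1 ≥ 9 gives C(3,2) = 3; x_2 ≥ 5 gives C(7,2) = 21; x_3 ≥ 5 gives C(7,2) = 21. Together 45.
Add back pairs where two caps are both exceeded: 0 + 0 + 1 = 1.
By inclusion–exclusion the count is 66 − 45 + 1 = 22.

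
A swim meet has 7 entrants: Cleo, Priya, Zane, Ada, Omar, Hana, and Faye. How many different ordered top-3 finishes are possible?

There are 7 choices for 1st place, 6 for 2nd, and 5 for 3rd.
That gives 7 × 6 × 5 = 210.

210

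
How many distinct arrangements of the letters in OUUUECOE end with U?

With the last slot taken by U, it remains to arrange the other 7 letters (OUUECOE).
Those 7 letters have E appearing twice, O appearing twice, and U appearing twice, giving (7)!/(2!·2!·2!) = 630.

630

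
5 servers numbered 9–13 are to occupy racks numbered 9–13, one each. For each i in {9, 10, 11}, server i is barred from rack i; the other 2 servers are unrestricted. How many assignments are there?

64

Let Aᵢ (for i ∈ {9, 10, 11}) be the placements that put server i in its forbidden rack. Any j of these fix j positions, leaving (5−j)! ways to fill the rest, and there are C(3,j) ways to pick which j.
By inclusion–exclusion, the number of valid placements is Σ_{j=0}^{3} (−1)^j C(3,j)·(5−j)!.
Computing: 120 − 72 + 18 − 2 = 64.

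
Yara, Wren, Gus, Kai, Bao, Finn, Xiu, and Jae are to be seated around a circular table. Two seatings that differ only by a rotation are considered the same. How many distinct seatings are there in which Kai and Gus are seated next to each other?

Treat {Kai, Gus} as one unit (2 internal orders) and seat the resulting 7 units around the table: (6)! circular arrangements.
So 2 × (6)! = 2 × 720 = 1440.

1440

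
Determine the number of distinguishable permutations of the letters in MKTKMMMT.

MKTKMMMT has 8 letters with K appearing twice, M appearing 4 times, and T appearing twice.
Dividing 8! = 40320 by 4!·2!·2! = 96 for the repeated letters gives 420.

420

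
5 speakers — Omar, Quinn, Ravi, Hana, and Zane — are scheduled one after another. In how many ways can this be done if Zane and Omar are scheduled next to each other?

Place the 3 others and the Zane-Omar pair as 4 objects in a line; the pair has 2 internal arrangements.
So the count is 2·(4)! = 48.

48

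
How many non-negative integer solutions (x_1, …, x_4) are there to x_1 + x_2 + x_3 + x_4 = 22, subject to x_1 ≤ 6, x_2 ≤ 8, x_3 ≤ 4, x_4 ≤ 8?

35

By stars and bars, unrestricted non-negative solutions to x_1+…+x_4 = 22 number C(22+3,3) = 2300.
Subtract solutions that violate a single cap (substitute x_i' = x_i − (cap_i+1)): x_1 ≥ 7 gives C(18,3) = 816; x_2 ≥ 9 gives C(16,3) = 560; x_3 ≥ 5 gives C(20,3) = 1140; x_4 ≥ 9 gives C(16,3) = 560. Together 3076.
Add back pairs where two caps are both exceeded: 84 + 286 + 84 + 165 + 35 + 165 = 819.
Subtract triples: 4 + 0 + 4 + 0 = 8.
By inclusion–exclusion the count is 2300 − 3076 + 819 − 8 = 35.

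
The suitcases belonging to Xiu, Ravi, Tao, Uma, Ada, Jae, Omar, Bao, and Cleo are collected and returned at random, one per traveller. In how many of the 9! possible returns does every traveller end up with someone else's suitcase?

133496

Count assignments avoiding every fixed point. For any j of the 9 travellers fixed to their own suitcase, the other 9−j can be arranged in (9−j)! ways.
By inclusion–exclusion this is Σ_{j=0}^{9} (−1)^j C(9,j)·(9−j)!.
Computing: 362880 − 362880 + 181440 − 60480 + 15120 − 3024 + 504 − 72 + 9 − 1 = 133496.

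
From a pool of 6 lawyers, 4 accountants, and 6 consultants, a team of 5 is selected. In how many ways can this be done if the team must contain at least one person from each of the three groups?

3084

With no constraint there are C(16,5) = 4368 possible selections.
Selections missing a whole group: no lawyers → C(10,5) = 252; no accountants → C(12,5) = 792; no consultants → C(10,5) = 252.
Add back selections omitting two groups (i.e. drawn from a single group): C(6,5) + C(4,5) + C(6,5) = 12.
By inclusion–exclusion: 4368 − 1296 + 12 = 3084.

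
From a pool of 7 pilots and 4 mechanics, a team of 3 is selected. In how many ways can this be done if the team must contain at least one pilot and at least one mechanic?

Unrestricted: C(11,3) = 165 ways to pick any 3 of the 11.
Subtract selections that omit an entire group: no pilots → C(4,3) = 4; no mechanics → C(7,3) = 35.
Both groups omitted at once is impossible, so 165 − 39 = 126.

126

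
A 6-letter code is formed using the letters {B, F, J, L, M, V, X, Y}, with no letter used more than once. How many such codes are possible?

20160

Choose and order 6 of the 8 symbols: the first letter has 8 options, the next 7, and so on down to 3.
That product is 8 × 7 × 6 × 5 × 4 × 3 = 20160.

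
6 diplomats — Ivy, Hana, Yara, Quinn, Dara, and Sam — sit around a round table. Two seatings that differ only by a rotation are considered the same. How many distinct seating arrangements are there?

120

Fix one person's seat to break rotational symmetry; the remaining 5 people can be arranged in (5)! = 120 ways.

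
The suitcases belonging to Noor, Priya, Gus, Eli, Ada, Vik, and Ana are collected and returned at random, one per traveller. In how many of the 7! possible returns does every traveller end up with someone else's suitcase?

This is the derangement count D_7: permutations of 7 items with no fixed point.
By inclusion–exclusion this is Σ_{j=0}^{7} (−1)^j C(7,j)·(7−j)!.
Computing: 5040 − 5040 + 2520 − 840 + 210 − 42 + 7 − 1 = 1854.

1854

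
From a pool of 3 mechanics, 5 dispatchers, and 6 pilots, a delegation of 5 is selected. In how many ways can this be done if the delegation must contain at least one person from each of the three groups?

1365

Total 5-person selections from all 14: C(14,5) = 2002.
Selections missing a whole group: no mechanics → C(11,5) = 462; no dispatchers → C(9,5) = 126; no pilots → C(8,5) = 56.
Add back selections omitting two groups (i.e. drawn from a single group): C(3,5) + C(5,5) + C(6,5) = 7.
By inclusion–exclusion: 2002 − 644 + 7 = 1365.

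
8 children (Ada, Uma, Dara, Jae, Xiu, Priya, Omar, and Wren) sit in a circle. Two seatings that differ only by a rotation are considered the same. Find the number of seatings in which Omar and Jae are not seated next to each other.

3600

Without the restriction there are (7)! = 5040 seatings.
Seatings with Omar beside Jae: treat them as a block with 2 internal orders, giving 2 × (6)! = 1440.
Subtracting, 5040 − 1440 = 3600.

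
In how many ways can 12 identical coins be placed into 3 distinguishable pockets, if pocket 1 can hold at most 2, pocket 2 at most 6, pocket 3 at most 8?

12

Ignoring the caps, the number of non-negative solutions to x_1+…+x_3 = 12 is C(14,2) = 91.
Subtract solutions that violate a single cap (substitute x_i' = x_i − (cap_i+1)): x_1 ≥ 3 gives C(11,2) = 55; x_2 ≥ 7 gives C(7,2) = 21; x_3 ≥ 9 gives C(5,2) = 10. Together 86.
Add back pairs where two caps are both exceeded: 6 + 1 + 0 = 7.
By inclusion–exclusion the count is 91 − 86 + 7 = 12.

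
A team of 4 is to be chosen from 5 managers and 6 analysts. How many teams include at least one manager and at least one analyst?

Total 4-person selections from all 11: C(11,4) = 330.
Subtract selections that omit an entire group: no managers → C(6,4) = 15; no analysts → C(5,4) = 5.
Both groups omitted at once is impossible, so 330 − 20 = 310.

310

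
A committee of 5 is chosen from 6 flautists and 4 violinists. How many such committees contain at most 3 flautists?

Split by how many flautists are chosen (0 through 3).
Sum: C(6,0)·C(4,5) + C(6,1)·C(4,4) + C(6,2)·C(4,3) + C(6,3)·C(4,2) = 0 + 6 + 60 + 120 = 186.

186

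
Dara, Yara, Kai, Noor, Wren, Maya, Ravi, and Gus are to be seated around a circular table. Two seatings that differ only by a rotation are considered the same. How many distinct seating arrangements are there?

5040

Around a circle, 8 distinct people have 8!/8 = (7)! = 5040 rotationally distinct seatings.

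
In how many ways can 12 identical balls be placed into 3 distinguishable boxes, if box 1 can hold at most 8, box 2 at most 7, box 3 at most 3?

Ignoring the caps, the number of non-negative solutions to x_1+…+x_3 = 12 is C(14,2) = 91.
Subtract solutions that violate a single cap (substitute x_i' = x_i − (cap_i+1)): x_1 ≥ 9 gives C(5,2) = 10; x_2 ≥ 8 gives C(6,2) = 15; x_3 ≥ 4 gives C(10,2) = 45. Together 70.
Add back pairs where two caps are both exceeded: 0 + 0 + 1 = 1.
By inclusion–exclusion the count is 91 − 70 + 1 = 22.

22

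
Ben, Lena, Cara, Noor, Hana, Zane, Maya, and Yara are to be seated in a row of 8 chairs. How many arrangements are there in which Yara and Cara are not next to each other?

30240

Of the 8! = 40320 arrangements, those with Yara and Cara adjacent number 2 × 7! = 10080 (treat the pair as a block with 2 internal orders).
Complementary counting: 40320 − 10080 = 30240.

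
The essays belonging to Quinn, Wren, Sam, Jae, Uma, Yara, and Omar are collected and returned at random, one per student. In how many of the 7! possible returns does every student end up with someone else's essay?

Let Aᵢ be the assignments in which student i gets their own essay. We want the size of the complement of A₁∪…∪A_7.
By inclusion–exclusion this is Σ_{j=0}^{7} (−1)^j C(7,j)·(7−j)!.
Computing: 5040 − 5040 + 2520 − 840 + 210 − 42 + 7 − 1 = 1854.

1854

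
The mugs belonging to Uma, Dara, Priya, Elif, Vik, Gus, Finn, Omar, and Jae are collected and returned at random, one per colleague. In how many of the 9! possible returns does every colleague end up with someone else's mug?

This is the derangement count D_9: permutations of 9 items with no fixed point.
By inclusion–exclusion this is Σ_{j=0}^{9} (−1)^j C(9,j)·(9−j)!.
Computing: 362880 − 362880 + 181440 − 60480 + 15120 − 3024 + 504 − 72 + 9 − 1 = 133496.

133496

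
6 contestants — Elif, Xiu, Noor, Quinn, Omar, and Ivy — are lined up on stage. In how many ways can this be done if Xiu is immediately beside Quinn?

240

Place the 4 others and the Xiu-Quinn pair as 5 objects in a line; the pair has 2 internal arrangements.
That gives 2 × 5! = 2 × 120 = 240.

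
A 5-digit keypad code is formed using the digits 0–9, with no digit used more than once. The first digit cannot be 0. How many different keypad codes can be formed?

The first digit has 10−1 = 9 choices (anything except 0).
The remaining 4 digits are filled from the other 9 symbols without repetition: 9 × 8 × 7 × 6 = 3024.
Total: 9 × 3024 = 27216.

27216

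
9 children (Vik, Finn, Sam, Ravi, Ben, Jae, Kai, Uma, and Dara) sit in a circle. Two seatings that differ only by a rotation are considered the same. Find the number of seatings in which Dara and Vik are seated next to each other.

10080

Treat {Dara, Vik} as one unit (2 internal orders) and seat the resulting 8 units around the table: (7)! circular arrangements.
So 2 × (7)! = 2 × 5040 = 10080.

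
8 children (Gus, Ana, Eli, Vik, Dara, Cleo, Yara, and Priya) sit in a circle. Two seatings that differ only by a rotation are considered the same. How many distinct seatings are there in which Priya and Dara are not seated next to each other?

3600

All circular seatings of 8 people number (7)! = 5040.
Those with Priya next to Dara: fuse the pair into one unit and seat 7 units around a circle — 2·(6)! = 1440.
Subtracting, 5040 − 1440 = 3600.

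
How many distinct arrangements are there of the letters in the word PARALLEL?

PARALLEL has 8 letters with A appearing twice and L appearing 3 times.
The number of distinct arrangements is 8!/(3!·2!) = 40320/12 = 3360.

3360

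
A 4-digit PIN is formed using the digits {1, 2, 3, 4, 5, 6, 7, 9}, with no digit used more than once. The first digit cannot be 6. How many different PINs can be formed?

The first digit has 8−1 = 7 choices (anything except 6).
The remaining 3 digits are filled from the other 7 symbols without repetition: 7 × 6 × 5 = 210.
Total: 7 × 210 = 1470.

1470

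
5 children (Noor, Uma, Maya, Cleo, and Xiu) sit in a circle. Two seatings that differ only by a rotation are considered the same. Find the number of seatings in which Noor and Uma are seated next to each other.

Glue Noor and Uma into a block (2 internal orders). Seating 4 units around a circle gives (3)! arrangements.
So 2 × (3)! = 2 × 6 = 12.

12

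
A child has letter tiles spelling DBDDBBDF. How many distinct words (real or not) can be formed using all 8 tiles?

Letter multiplicities in DBDDBBDF: B×3, D×4, F×1.
Dividing 8! = 40320 by 4!·3! = 144 for the repeated letters gives 280.

280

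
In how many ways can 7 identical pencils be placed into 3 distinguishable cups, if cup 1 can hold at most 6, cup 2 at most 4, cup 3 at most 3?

By stars and bars, unrestricted non-negative solutions to x_1+…+x_3 = 7 number C(7+2,2) = 36.
Subtract solutions that violate a single cap (substitute x_i' = x_i − (cap_i+1)): x_1 ≥ 7 gives C(2,2) = 1; x_2 ≥ 5 gives C(4,2) = 6; x_3 ≥ 4 gives C(5,2) = 10. Together 17.
No two caps can be exceeded simultaneously, so the pair terms are all 0.
By inclusion–exclusion the count is 36 − 17 + 0 = 19.

19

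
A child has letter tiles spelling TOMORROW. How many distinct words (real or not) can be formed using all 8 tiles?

3360

TOMORROW has 8 letters with O appearing 3 times and R appearing twice.
Dividing 8! = 40320 by 3!·2! = 12 for the repeated letters gives 3360.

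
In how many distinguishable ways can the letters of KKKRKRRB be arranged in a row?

280

Letter multiplicities in KKKRKRRB: B×1, K×4, R×3.
The number of distinct arrangements is 8!/(4!·3!) = 40320/144 = 280.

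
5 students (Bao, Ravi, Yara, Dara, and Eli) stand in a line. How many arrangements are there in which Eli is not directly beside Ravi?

72

Of the 5! = 120 arrangements, those with Eli and Ravi adjacent number 2 × 4! = 48 (treat the pair as a block with 2 internal orders).
Complementary counting: 120 − 48 = 72.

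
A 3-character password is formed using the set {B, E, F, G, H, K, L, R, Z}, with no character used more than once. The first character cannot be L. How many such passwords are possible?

The first character has 9−1 = 8 choices (anything except L).
The remaining 2 characters are filled from the other 8 symbols without repetition: 8 × 7 = 56.
Total: 8 × 56 = 448.

448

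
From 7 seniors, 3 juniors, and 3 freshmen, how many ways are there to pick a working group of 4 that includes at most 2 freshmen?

705

Split by how many freshmen are chosen (0 through 2).
Sum: C(3,0)·C(10,4) + C(3,1)·C(10,3) + C(3,2)·C(10,2) = 210 + 360 + 135 = 705.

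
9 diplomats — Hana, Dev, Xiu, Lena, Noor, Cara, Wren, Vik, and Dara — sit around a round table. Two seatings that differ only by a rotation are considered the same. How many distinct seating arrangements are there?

40320

Around a circle, 9 distinct people have 9!/9 = (8)! = 40320 rotationally distinct seatings.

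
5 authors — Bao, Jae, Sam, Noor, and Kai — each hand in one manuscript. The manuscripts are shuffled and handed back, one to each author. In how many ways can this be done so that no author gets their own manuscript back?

44

Count assignments avoiding every fixed point. For any j of the 5 authors fixed to their own manuscript, the other 5−j can be arranged in (5−j)! ways.
By inclusion–exclusion this is Σ_{j=0}^{5} (−1)^j C(5,j)·(5−j)!.
Computing: 120 − 120 + 60 − 20 + 5 − 1 = 44.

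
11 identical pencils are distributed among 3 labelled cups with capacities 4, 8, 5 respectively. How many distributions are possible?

24

Without the upper bounds there are C(13,2) = 78 ways to split 11 among 3 cups.
Subtract solutions that violate a single cap (substitute x_i' = x_i − (cap_i+1)): x_1 ≥ 5 gives C(8,2) = 28; x_2 ≥ 9 gives C(4,2) = 6; x_3 ≥ 6 gives C(7,2) = 21. Together 55.
Add back pairs where two caps are both exceeded: 0 + 1 + 0 = 1.
By inclusion–exclusion the count is 78 − 55 + 1 = 24.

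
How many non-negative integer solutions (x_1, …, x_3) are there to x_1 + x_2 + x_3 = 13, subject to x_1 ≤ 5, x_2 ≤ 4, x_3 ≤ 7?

By stars and bars, unrestricted non-negative solutions to x_1+…+x_3 = 13 number C(13+2,2) = 105.
Subtract solutions that violate a single cap (substitute x_i' = x_i − (cap_i+1)): x_1 ≥ 6 gives C(9,2) = 36; x_2 ≥ 5 gives C(10,2) = 45; x_3 ≥ 8 gives C(7,2) = 21. Together 102.
Add back pairs where two caps are both exceeded: 6 + 0 + 1 = 7.
By inclusion–exclusion the count is 105 − 102 + 7 = 10.

10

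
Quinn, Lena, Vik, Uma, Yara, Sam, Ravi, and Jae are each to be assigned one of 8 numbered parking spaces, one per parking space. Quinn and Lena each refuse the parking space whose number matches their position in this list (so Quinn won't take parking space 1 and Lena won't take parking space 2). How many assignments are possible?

Let Aᵢ (for i ∈ {1, 2}) be the placements that put person i in their forbidden parking space. Any j of these fix j positions, leaving (8−j)! ways to fill the rest, and there are C(2,j) ways to pick which j.
By inclusion–exclusion, the number of valid placements is Σ_{j=0}^{2} (−1)^j C(2,j)·(8−j)!.
Computing: 40320 − 10080 + 720 = 30960.

30960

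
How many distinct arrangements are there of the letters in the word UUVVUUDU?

168

The 8 letters of UUVVUUDU have repeats: U appearing 5 times and V appearing twice.
So there are 8! / (5!·2!) = 168 distinguishable arrangements.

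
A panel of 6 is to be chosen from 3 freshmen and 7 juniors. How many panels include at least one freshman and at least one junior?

203

Total 6-person selections from all 10: C(10,6) = 210.
Selections missing a whole group: no freshmen → C(7,6) = 7; no juniors → C(3,6) = 0.
Both groups omitted at once is impossible, so 210 − 7 = 203.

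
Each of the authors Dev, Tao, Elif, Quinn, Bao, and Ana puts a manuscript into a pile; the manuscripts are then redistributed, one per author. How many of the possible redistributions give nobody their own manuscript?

Count assignments avoiding every fixed point. For any j of the 6 authors fixed to their own manuscript, the other 6−j can be arranged in (6−j)! ways.
By inclusion–exclusion this is Σ_{j=0}^{6} (−1)^j C(6,j)·(6−j)!.
Computing: 720 − 720 + 360 − 120 + 30 − 6 + 1 = 265.

265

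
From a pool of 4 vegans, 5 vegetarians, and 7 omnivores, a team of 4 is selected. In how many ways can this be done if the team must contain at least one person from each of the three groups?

With no constraint there are C(16,4) = 1820 possible selections.
Subtract selections that omit an entire group: no vegans → C(12,4) = 495; no vegetarians → C(11,4) = 330; no omnivores → C(9,4) = 126.
Add back selections omitting two groups (i.e. drawn from a single group): C(4,4) + C(5,4) + C(7,4) = 41.
By inclusion–exclusion: 1820 − 951 + 41 = 910.

910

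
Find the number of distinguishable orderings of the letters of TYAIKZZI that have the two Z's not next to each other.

7560

Total arrangements of TYAIKZZI: 8!/(2!·2!) = 10080.
Arrangements with the Z's together: treat ZZ as one letter, giving (7)!/(2!) = 2520.
Subtracting, 10080 − 2520 = 7560 arrangements keep the Z's apart.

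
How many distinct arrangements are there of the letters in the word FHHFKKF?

Letter multiplicities in FHHFKKF: F×3, H×2, K×2.
The number of distinct arrangements is 7!/(3!·2!·2!) = 5040/24 = 210.

210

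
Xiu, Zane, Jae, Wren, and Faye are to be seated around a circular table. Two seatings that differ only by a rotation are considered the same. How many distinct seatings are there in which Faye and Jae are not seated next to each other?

12

All circular seatings of 5 people number (4)! = 24.
Seatings with Faye beside Jae: treat them as a block with 2 internal orders, giving 2 × (3)! = 12.
Subtracting, 24 − 12 = 12.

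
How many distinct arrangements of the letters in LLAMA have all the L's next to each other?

12

Treat the 2 copies of L as a single block. The multiset to arrange is then {LL, A, A, M}, 4 items in all.
That gives (4)!/(2!) = 12 arrangements.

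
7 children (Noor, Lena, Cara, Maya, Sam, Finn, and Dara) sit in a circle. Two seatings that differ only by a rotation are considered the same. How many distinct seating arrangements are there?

720

Fix one person's seat to break rotational symmetry; the remaining 6 people can be arranged in (6)! = 720 ways.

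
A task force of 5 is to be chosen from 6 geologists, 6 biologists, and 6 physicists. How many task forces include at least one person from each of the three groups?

With no constraint there are C(18,5) = 8568 possible selections.
Subtract selections that omit an entire group: no geologists → C(12,5) = 792; no biologists → C(12,5) = 792; no physicists → C(12,5) = 792.
Add back selections omitting two groups (i.e. drawn from a single group): C(6,5) + C(6,5) + C(6,5) = 18.
By inclusion–exclusion: 8568 − 2376 + 18 = 6210.

6210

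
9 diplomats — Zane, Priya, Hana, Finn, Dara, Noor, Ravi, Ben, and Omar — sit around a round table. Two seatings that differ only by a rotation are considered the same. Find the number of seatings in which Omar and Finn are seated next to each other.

10080

Glue Omar and Finn into a block (2 internal orders). Seating 8 units around a circle gives (7)! arrangements.
So 2 × (7)! = 2 × 5040 = 10080.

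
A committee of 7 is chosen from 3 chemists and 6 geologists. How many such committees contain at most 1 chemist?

3

Split by how many chemists are chosen (0 through 1).
Sum: C(3,0)·C(6,7) + C(3,1)·C(6,6) = 0 + 3 = 3.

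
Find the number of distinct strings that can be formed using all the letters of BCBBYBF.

210

Letter multiplicities in BCBBYBF: B×4, C×1, F×1, Y×1.
So there are 7! / (4!) = 210 distinguishable arrangements.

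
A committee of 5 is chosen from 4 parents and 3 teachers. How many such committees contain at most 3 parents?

18

Split by how many parents are chosen (0 through 3).
Sum: C(4,0)·C(3,5) + C(4,1)·C(3,4) + C(4,2)·C(3,3) + C(4,3)·C(3,2) = 0 + 0 + 6 + 12 = 18.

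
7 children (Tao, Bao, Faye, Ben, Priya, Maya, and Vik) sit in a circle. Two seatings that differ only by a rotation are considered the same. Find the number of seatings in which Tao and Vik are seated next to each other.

Glue Tao and Vik into a block (2 internal orders). Seating 6 units around a circle gives (5)! arrangements.
So 2 × (5)! = 2 × 120 = 240.

240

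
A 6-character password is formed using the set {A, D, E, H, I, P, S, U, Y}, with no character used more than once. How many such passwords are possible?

60480

With no repetition, fill the 6 characters in order: 9 choices, then 8, down to 4.
That product is 9 × 8 × 7 × 6 × 5 × 4 = 60480.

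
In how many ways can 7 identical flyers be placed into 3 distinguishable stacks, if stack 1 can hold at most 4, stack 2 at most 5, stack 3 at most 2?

Without the upper bounds there are C(9,2) = 36 ways to split 7 among 3 stacks.
Subtract solutions that violate a single cap (substitute x_i' = x_i − (cap_i+1)): x_1 ≥ 5 gives C(4,2) = 6; x_2 ≥ 6 gives C(3,2) = 3; x_3 ≥ 3 gives C(6,2) = 15. Together 24.
No two caps can be exceeded simultaneously, so the pair terms are all 0.
By inclusion–exclusion the count is 36 − 24 + 0 = 12.

12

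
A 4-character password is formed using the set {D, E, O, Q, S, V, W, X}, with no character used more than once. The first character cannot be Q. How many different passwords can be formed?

The first character has 8−1 = 7 choices (anything except Q).
The remaining 3 characters are filled from the other 7 symbols without repetition: 7 × 6 × 5 = 210.
Total: 7 × 210 = 1470.

1470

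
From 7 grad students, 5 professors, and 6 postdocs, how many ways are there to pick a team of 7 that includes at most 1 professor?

Split by how many professors are chosen (0 through 1).
Sum: C(5,0)·C(13,7) + C(5,1)·C(13,6) = 1716 + 8580 = 10296.

10296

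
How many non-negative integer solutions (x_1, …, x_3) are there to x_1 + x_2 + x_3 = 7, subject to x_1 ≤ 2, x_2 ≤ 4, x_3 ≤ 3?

6

Without the upper bounds there are C(9,2) = 36 ways to split 7 among 3 variables.
Subtract solutions that violate a single cap (substitute x_i' = x_i − (cap_i+1)): x_1 ≥ 3 gives C(6,2) = 15; x_2 ≥ 5 gives C(4,2) = 6; x_3 ≥ 4 gives C(5,2) = 10. Together 31.
Add back pairs where two caps are both exceeded: 0 + 1 + 0 = 1.
By inclusion–exclusion the count is 36 − 31 + 1 = 6.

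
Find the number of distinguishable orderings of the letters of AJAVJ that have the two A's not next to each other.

18

There are 5!/(2!·2!) = 30 arrangements of AJAVJ in total.
If the two A's are adjacent, glue them into one block, leaving 4 items to arrange: (4)!/(2!) = 12 ways.
Subtracting, 30 − 12 = 18 arrangements keep the A's apart.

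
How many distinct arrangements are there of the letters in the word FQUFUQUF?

560

FQUFUQUF has 8 letters with F appearing 3 times, Q appearing twice, and U appearing 3 times.
The number of distinct arrangements is 8!/(3!·3!·2!) = 40320/72 = 560.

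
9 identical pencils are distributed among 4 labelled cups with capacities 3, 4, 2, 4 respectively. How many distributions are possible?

By stars and bars, unrestricted non-negative solutions to x_1+…+x_4 = 9 number C(9+3,3) = 220.
Subtract solutions that violate a single cap (substitute x_i' = x_i − (cap_i+1)): x_1 ≥ 4 gives C(8,3) = 56; x_2 ≥ 5 gives C(7,3) = 35; x_3 ≥ 3 gives C(9,3) = 84; x_4 ≥ 5 gives C(7,3) = 35. Together 210.
Add back pairs where two caps are both exceeded: 1 + 10 + 1 + 4 + 0 + 4 = 20.
By inclusion–exclusion the count is 220 − 210 + 20 = 30.

30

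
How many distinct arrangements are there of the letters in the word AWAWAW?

AWAWAW has 6 letters with A appearing 3 times and W appearing 3 times.
Dividing 6! = 720 by 3!·3! = 36 for the repeated letters gives 20.

20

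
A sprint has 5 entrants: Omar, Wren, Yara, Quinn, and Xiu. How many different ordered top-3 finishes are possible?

This is an ordered selection of 3 from 5: P(5,3).
That gives 5 × 4 × 3 = 60.

60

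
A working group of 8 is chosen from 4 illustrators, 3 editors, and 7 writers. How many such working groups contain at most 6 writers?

Split by how many writers are chosen (0 through 6).
Sum: C(7,0)·C(7,8) + C(7,1)·C(7,7) + C(7,2)·C(7,6) + C(7,3)·C(7,5) + C(7,4)·C(7,4) + C(7,5)·C(7,3) + C(7,6)·C(7,2) = 0 + 7 + 147 + 735 + 1225 + 735 + 147 = 2996.

2996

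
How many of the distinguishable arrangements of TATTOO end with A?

10

With the last slot taken by A, it remains to arrange the other 5 letters (TTTOO).
Those 5 letters have O appearing twice and T appearing 3 times, giving (5)!/(3!·2!) = 10.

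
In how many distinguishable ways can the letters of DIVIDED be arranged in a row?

420

The 7 letters of DIVIDED have repeats: D appearing 3 times and I appearing twice.
So there are 7! / (3!·2!) = 420 distinguishable arrangements.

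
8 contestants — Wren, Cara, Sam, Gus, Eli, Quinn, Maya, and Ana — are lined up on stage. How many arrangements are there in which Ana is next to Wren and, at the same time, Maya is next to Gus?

2880

Treat {Ana,Wren} as one block (2 orders) and {Maya,Gus} as another (2 orders).
That leaves 6 units to arrange: 2 × 2 × 6! = 4 × 720 = 2880.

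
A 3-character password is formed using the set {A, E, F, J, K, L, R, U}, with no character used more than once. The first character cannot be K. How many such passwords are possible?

The first character has 8−1 = 7 choices (anything except K).
The remaining 2 characters are filled from the other 7 symbols without repetition: 7 × 6 = 42.
Total: 7 × 42 = 294.

294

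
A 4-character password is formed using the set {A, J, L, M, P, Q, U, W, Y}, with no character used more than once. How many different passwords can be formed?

Choose and order 4 of the 9 symbols: the first character has 9 options, the next 8, then 7, 6.
That product is 9 × 8 × 7 × 6 = 3024.

3024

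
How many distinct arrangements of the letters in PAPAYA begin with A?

Fix A in the first position and arrange the remaining 5 letters.
Those 5 letters have A appearing twice and P appearing twice, giving (5)!/(2!·2!) = 30.

30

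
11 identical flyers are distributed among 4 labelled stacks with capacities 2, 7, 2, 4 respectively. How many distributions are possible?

27

Without the upper bounds there are C(14,3) = 364 ways to split 11 among 4 stacks.
Subtract solutions that violate a single cap (substitute x_i' = x_i − (cap_i+1)): x_1 ≥ 3 gives C(11,3) = 165; x_2 ≥ 8 gives C(6,3) = 20; x_3 ≥ 3 gives C(11,3) = 165; x_4 ≥ 5 gives C(9,3) = 84. Together 434.
Add back pairs where two caps are both exceeded: 1 + 56 + 20 + 1 + 0 + 20 = 98.
Subtract triples: 0 + 0 + 1 + 0 = 1.
By inclusion–exclusion the count is 364 − 434 + 98 − 1 = 27.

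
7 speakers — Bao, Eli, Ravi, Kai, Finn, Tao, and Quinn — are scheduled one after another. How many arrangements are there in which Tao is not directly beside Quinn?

3600

There are 7! = 5040 arrangements in all. If Tao and Quinn are adjacent, merging them into one block gives 2·(6)! = 1440 arrangements.
So 5040 − 1440 = 3600 arrangements keep them apart.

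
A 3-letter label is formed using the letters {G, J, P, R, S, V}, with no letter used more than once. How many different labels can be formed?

This is a permutation of 3 out of 6: P(6,3) = 6!/3!.
6 × 5 × 4 = 120.

120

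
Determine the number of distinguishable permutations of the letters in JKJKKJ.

20

Letter multiplicities in JKJKKJ: J×3, K×3.
Dividing 6! = 720 by 3!·3! = 36 for the repeated letters gives 20.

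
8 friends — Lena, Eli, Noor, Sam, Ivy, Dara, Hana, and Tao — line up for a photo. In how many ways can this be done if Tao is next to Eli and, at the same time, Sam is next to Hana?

2880

Treat {Tao,Eli} as one block (2 orders) and {Sam,Hana} as another (2 orders).
That leaves 6 units to arrange: 2 × 2 × 6! = 4 × 720 = 2880.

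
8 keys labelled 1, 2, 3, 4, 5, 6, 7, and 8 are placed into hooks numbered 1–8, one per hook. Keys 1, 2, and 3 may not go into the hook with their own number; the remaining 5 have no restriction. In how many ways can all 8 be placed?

Let Aᵢ (for i ∈ {1, 2, 3}) be the placements that put key i in its forbidden hook. Any j of these fix j positions, leaving (8−j)! ways to fill the rest, and there are C(3,j) ways to pick which j.
By inclusion–exclusion, the number of valid placements is Σ_{j=0}^{3} (−1)^j C(3,j)·(8−j)!.
Computing: 40320 − 15120 + 2160 − 120 = 27240.

27240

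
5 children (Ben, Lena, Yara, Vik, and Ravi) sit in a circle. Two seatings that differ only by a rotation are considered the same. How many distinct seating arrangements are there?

24

Around a circle, 5 distinct people have 5!/5 = (4)! = 24 rotationally distinct seatings.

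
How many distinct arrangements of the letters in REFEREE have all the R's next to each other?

30

Treat the 2 copies of R as a single block. The multiset to arrange is then {RR, E, E, E, E, F}, 6 items in all.
That gives (6)!/(4!) = 30 arrangements.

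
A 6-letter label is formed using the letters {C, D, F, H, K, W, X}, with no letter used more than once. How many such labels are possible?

5040

This is a permutation of 6 out of 7: P(7,6) = 7!/1!.
That product is 7 × 6 × 5 × 4 × 3 × 2 = 5040.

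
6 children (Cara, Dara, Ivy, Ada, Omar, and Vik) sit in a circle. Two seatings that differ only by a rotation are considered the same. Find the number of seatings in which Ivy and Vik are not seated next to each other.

Without the restriction there are (5)! = 120 seatings.
Those with Ivy next to Vik: fuse the pair into one unit and seat 5 units around a circle — 2·(4)! = 48.
Subtracting, 120 − 48 = 72.

72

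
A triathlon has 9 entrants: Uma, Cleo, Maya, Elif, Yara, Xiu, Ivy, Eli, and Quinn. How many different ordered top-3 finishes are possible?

There are 9 choices for 1st place, 8 for 2nd, and 7 for 3rd.
That gives 9 × 8 × 7 = 504.

504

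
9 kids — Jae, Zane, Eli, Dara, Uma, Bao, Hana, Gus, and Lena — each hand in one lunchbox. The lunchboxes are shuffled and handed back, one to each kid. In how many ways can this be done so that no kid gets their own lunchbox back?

133496

Let Aᵢ be the assignments in which kid i gets their own lunchbox. We want the size of the complement of A₁∪…∪A_9.
By inclusion–exclusion this is Σ_{j=0}^{9} (−1)^j C(9,j)·(9−j)!.
Computing: 362880 − 362880 + 181440 − 60480 + 15120 − 3024 + 504 − 72 + 9 − 1 = 133496.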